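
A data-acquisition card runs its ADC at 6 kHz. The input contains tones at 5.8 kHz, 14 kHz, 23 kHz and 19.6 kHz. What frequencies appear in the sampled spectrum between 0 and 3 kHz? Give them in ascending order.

0.2 kHz, 1 kHz, 1.6 kHz, 2 kHz

fs/2 = 3 kHz.
5.8 kHz > fs/2 = 3 kHz, folds to fs − 5.8 kHz = 0.2 kHz.
14 kHz mod fs = 2 kHz.
2 kHz ≤ fs/2 = 3 kHz, appears at 2 kHz.
23 kHz mod fs = 5 kHz.
5 kHz > fs/2 = 3 kHz, folds to fs − 5 kHz = 1 kHz.
19.6 kHz mod fs = 1.6 kHz.
1.6 kHz ≤ fs/2 = 3 kHz, appears at 1.6 kHz.
Distinct values: {0.2 kHz, 1 kHz, 1.6 kHz, 2 kHz}.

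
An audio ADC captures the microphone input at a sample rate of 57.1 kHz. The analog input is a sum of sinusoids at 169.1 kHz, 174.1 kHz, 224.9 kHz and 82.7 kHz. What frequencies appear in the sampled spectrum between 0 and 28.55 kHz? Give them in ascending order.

fs/2 = 28.55 kHz.
169.1 kHz mod fs = 54.9 kHz.
54.9 kHz > fs/2 = 28.55 kHz, folds to fs − 54.9 kHz = 2.2 kHz.
174.1 kHz mod fs = 2.8 kHz.
2.8 kHz ≤ fs/2 = 28.55 kHz, appears at 2.8 kHz.
224.9 kHz mod fs = 53.6 kHz.
53.6 kHz > fs/2 = 28.55 kHz, folds to fs − 53.6 kHz = 3.5 kHz.
82.7 kHz mod fs = 25.6 kHz.
25.6 kHz ≤ fs/2 = 28.55 kHz, appears at 25.6 kHz.
Distinct values: {2.2 kHz, 2.8 kHz, 3.5 kHz, 25.6 kHz}.

2.2 kHz, 2.8 kHz, 3.5 kHz, 25.6 kHz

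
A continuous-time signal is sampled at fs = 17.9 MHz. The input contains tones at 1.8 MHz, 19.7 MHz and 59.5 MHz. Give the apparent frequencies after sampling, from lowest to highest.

fs/2 = 8.95 MHz.
1.8 MHz ≤ fs/2 = 8.95 MHz, passes unchanged.
19.7 MHz mod fs = 1.8 MHz.
1.8 MHz ≤ fs/2 = 8.95 MHz, appears at 1.8 MHz.
59.5 MHz mod fs = 5.8 MHz.
5.8 MHz ≤ fs/2 = 8.95 MHz, appears at 5.8 MHz.
Distinct values: {1.8 MHz, 5.8 MHz}.

1.8 MHz, 5.8 MHz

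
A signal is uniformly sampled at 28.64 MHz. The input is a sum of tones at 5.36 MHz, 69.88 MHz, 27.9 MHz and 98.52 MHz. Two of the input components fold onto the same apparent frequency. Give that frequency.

fs/2 = 14.32 MHz.
5.36 MHz ≤ fs/2 = 14.32 MHz, passes unchanged.
69.88 MHz mod fs = 12.6 MHz.
12.6 MHz ≤ fs/2 = 14.32 MHz, appears at 12.6 MHz.
27.9 MHz > fs/2 = 14.32 MHz, folds to fs − 27.9 MHz = 0.74 MHz.
98.52 MHz mod fs = 12.6 MHz.
12.6 MHz ≤ fs/2 = 14.32 MHz, appears at 12.6 MHz.
69.88 MHz and 98.52 MHz both map to 12.6 MHz.

12.6 MHz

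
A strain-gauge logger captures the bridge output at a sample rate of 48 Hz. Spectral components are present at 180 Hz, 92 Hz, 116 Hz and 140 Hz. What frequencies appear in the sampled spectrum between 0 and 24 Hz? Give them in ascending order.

4 Hz, 12 Hz, 20 Hz

fs/2 = 24 Hz.
180 Hz mod fs = 36 Hz.
36 Hz > fs/2 = 24 Hz, folds to fs − 36 Hz = 12 Hz.
92 Hz mod fs = 44 Hz.
44 Hz > fs/2 = 24 Hz, folds to fs − 44 Hz = 4 Hz.
116 Hz mod fs = 20 Hz.
20 Hz ≤ fs/2 = 24 Hz, appears at 20 Hz.
140 Hz mod fs = 44 Hz.
44 Hz > fs/2 = 24 Hz, folds to fs − 44 Hz = 4 Hz.
Distinct values: {4 Hz, 12 Hz, 20 Hz}.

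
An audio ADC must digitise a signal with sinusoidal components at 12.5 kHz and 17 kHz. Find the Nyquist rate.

Highest-frequency component: 17 kHz.
Nyquist rate = 2 × 17 kHz = 34 kHz.

34 kHz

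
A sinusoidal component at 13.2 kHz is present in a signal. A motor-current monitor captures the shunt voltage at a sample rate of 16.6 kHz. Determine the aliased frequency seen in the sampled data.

3.4 kHz

13.2 kHz > fs/2 = 8.3 kHz, folds to fs − 13.2 kHz = 3.4 kHz.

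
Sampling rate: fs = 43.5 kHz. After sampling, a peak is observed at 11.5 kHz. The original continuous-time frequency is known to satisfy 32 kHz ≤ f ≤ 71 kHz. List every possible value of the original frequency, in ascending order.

32 kHz, 55 kHz

Frequencies that alias to 11.5 kHz are k·fs ± 11.5 kHz for integer k ≥ 0.
k=0: 11.5 kHz.
k=1: 32 kHz, 55 kHz.
k=2: 75.5 kHz, 98.5 kHz.
Within [32 kHz, 71 kHz]: 32 kHz, 55 kHz.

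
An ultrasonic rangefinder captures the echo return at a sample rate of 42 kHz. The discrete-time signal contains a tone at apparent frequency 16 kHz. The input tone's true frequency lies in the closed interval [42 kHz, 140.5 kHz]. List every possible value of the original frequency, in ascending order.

58 kHz, 68 kHz, 100 kHz, 110 kHz

Frequencies that alias to 16 kHz are k·fs ± 16 kHz for integer k ≥ 0.
k=0: 16 kHz.
k=1: 26 kHz, 58 kHz.
k=2: 68 kHz, 100 kHz.
k=3: 110 kHz, 142 kHz.
k=4: 152 kHz, 184 kHz.
Within [42 kHz, 140.5 kHz]: 58 kHz, 68 kHz, 100 kHz, 110 kHz.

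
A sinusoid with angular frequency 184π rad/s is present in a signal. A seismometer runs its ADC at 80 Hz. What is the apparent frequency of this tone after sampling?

12 Hz

ω = 184π rad/s → f = ω/(2π) = 92 Hz.
92 Hz mod fs = 12 Hz.
12 Hz ≤ fs/2 = 40 Hz, appears at 12 Hz.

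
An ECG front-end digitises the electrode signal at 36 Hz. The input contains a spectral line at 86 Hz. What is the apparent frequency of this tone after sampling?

14 Hz

86 Hz mod fs = 14 Hz.
14 Hz ≤ fs/2 = 18 Hz, appears at 14 Hz.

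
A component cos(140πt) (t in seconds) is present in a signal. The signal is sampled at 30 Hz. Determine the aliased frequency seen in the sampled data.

10 Hz

ω = 140π rad/s → f = ω/(2π) = 70 Hz.
70 Hz mod fs = 10 Hz.
10 Hz ≤ fs/2 = 15 Hz, appears at 10 Hz.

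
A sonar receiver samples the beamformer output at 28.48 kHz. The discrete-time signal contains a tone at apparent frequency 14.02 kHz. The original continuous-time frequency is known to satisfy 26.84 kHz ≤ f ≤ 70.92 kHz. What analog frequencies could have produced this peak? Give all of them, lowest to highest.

Frequencies that alias to 14.02 kHz are k·fs ± 14.02 kHz for integer k ≥ 0.
k=0: 14.02 kHz.
k=1: 14.46 kHz, 42.5 kHz.
k=2: 42.94 kHz, 70.98 kHz.
k=3: 71.42 kHz, 99.46 kHz.
Within [26.84 kHz, 70.92 kHz]: 42.5 kHz, 42.94 kHz.

42.5 kHz, 42.94 kHz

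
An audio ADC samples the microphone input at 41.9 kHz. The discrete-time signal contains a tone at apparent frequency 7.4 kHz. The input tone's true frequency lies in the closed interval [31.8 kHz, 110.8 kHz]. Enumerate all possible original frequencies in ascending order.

Frequencies that alias to 7.4 kHz are k·fs ± 7.4 kHz for integer k ≥ 0.
k=0: 7.4 kHz.
k=1: 34.5 kHz, 49.3 kHz.
k=2: 76.4 kHz, 91.2 kHz.
k=3: 118.3 kHz, 133.1 kHz.
Within [31.8 kHz, 110.8 kHz]: 34.5 kHz, 49.3 kHz, 76.4 kHz, 91.2 kHz.

34.5 kHz, 49.3 kHz, 76.4 kHz, 91.2 kHz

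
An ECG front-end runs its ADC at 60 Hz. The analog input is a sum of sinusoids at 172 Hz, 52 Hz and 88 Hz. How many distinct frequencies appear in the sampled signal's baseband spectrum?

2

fs/2 = 30 Hz.
172 Hz mod fs = 52 Hz.
52 Hz > fs/2 = 30 Hz, folds to fs − 52 Hz = 8 Hz.
52 Hz > fs/2 = 30 Hz, folds to fs − 52 Hz = 8 Hz.
88 Hz mod fs = 28 Hz.
28 Hz ≤ fs/2 = 30 Hz, appears at 28 Hz.
Distinct values: {8 Hz, 28 Hz} → 2.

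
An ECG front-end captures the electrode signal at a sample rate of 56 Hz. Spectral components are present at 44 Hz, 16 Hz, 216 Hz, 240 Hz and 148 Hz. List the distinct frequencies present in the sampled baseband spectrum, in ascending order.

8 Hz, 12 Hz, 16 Hz, 20 Hz

fs/2 = 28 Hz.
44 Hz > fs/2 = 28 Hz, folds to fs − 44 Hz = 12 Hz.
16 Hz ≤ fs/2 = 28 Hz, passes unchanged.
216 Hz mod fs = 48 Hz.
48 Hz > fs/2 = 28 Hz, folds to fs − 48 Hz = 8 Hz.
240 Hz mod fs = 16 Hz.
16 Hz ≤ fs/2 = 28 Hz, appears at 16 Hz.
148 Hz mod fs = 36 Hz.
36 Hz > fs/2 = 28 Hz, folds to fs − 36 Hz = 20 Hz.
Distinct values: {8 Hz, 12 Hz, 16 Hz, 20 Hz}.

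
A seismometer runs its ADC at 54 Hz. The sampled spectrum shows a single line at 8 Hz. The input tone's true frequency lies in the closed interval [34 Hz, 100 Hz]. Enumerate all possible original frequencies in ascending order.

46 Hz, 62 Hz, 100 Hz

Frequencies that alias to 8 Hz are k·fs ± 8 Hz for integer k ≥ 0.
k=0: 8 Hz.
k=1: 46 Hz, 62 Hz.
k=2: 100 Hz, 116 Hz.
k=3: 154 Hz, 170 Hz.
Within [34 Hz, 100 Hz]: 46 Hz, 62 Hz, 100 Hz.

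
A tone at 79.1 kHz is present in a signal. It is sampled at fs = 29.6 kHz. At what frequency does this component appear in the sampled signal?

79.1 kHz mod fs = 19.9 kHz.
19.9 kHz > fs/2 = 14.8 kHz, folds to fs − 19.9 kHz = 9.7 kHz.

9.7 kHz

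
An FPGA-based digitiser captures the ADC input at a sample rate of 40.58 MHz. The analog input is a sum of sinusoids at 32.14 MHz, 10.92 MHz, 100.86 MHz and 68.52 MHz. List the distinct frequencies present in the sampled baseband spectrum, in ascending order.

fs/2 = 20.29 MHz.
32.14 MHz > fs/2 = 20.29 MHz, folds to fs − 32.14 MHz = 8.44 MHz.
10.92 MHz ≤ fs/2 = 20.29 MHz, passes unchanged.
100.86 MHz mod fs = 19.7 MHz.
19.7 MHz ≤ fs/2 = 20.29 MHz, appears at 19.7 MHz.
68.52 MHz mod fs = 27.94 MHz.
27.94 MHz > fs/2 = 20.29 MHz, folds to fs − 27.94 MHz = 12.64 MHz.
Distinct values: {8.44 MHz, 10.92 MHz, 12.64 MHz, 19.7 MHz}.

8.44 MHz, 10.92 MHz, 12.64 MHz, 19.7 MHz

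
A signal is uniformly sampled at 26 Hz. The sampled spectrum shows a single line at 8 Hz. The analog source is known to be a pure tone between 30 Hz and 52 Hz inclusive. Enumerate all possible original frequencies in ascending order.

34 Hz, 44 Hz

Frequencies that alias to 8 Hz are k·fs ± 8 Hz for integer k ≥ 0.
k=0: 8 Hz.
k=1: 18 Hz, 34 Hz.
k=2: 44 Hz, 60 Hz.
k=3: 70 Hz, 86 Hz.
Within [30 Hz, 52 Hz]: 34 Hz, 44 Hz.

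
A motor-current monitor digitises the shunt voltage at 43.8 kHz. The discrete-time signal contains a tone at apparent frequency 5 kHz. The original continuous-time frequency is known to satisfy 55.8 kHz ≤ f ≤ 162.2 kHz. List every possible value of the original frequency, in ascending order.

Frequencies that alias to 5 kHz are k·fs ± 5 kHz for integer k ≥ 0.
k=0: 5 kHz.
k=1: 38.8 kHz, 48.8 kHz.
k=2: 82.6 kHz, 92.6 kHz.
k=3: 126.4 kHz, 136.4 kHz.
k=4: 170.2 kHz, 180.2 kHz.
Within [55.8 kHz, 162.2 kHz]: 82.6 kHz, 92.6 kHz, 126.4 kHz, 136.4 kHz.

82.6 kHz, 92.6 kHz, 126.4 kHz, 136.4 kHz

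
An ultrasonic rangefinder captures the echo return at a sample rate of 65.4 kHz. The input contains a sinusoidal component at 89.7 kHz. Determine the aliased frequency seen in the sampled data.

89.7 kHz mod fs = 24.3 kHz.
24.3 kHz ≤ fs/2 = 32.7 kHz, appears at 24.3 kHz.

24.3 kHz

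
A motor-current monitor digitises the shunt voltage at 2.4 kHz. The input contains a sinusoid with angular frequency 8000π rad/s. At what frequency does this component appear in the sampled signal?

ω = 8000π rad/s → f = ω/(2π) = 4000 Hz = 4 kHz.
4 kHz mod fs = 1.6 kHz.
1.6 kHz > fs/2 = 1.2 kHz, folds to fs − 1.6 kHz = 0.8 kHz.

0.8 kHz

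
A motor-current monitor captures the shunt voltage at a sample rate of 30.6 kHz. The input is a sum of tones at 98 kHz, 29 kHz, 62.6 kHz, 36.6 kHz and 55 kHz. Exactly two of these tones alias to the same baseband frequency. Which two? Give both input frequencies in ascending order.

55 kHz, 98 kHz

fs/2 = 15.3 kHz.
98 kHz mod fs = 6.2 kHz.
6.2 kHz ≤ fs/2 = 15.3 kHz, appears at 6.2 kHz.
29 kHz > fs/2 = 15.3 kHz, folds to fs − 29 kHz = 1.6 kHz.
62.6 kHz mod fs = 1.4 kHz.
1.4 kHz ≤ fs/2 = 15.3 kHz, appears at 1.4 kHz.
36.6 kHz mod fs = 6 kHz.
6 kHz ≤ fs/2 = 15.3 kHz, appears at 6 kHz.
55 kHz mod fs = 24.4 kHz.
24.4 kHz > fs/2 = 15.3 kHz, folds to fs − 24.4 kHz = 6.2 kHz.
55 kHz and 98 kHz both map to 6.2 kHz.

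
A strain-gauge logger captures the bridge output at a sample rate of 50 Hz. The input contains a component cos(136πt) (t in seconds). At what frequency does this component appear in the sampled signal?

18 Hz

ω = 136π rad/s → f = ω/(2π) = 68 Hz.
68 Hz mod fs = 18 Hz.
18 Hz ≤ fs/2 = 25 Hz, appears at 18 Hz.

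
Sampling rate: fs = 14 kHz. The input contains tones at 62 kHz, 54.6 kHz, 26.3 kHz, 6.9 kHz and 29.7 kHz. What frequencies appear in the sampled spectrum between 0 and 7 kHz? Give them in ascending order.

fs/2 = 7 kHz.
62 kHz mod fs = 6 kHz.
6 kHz ≤ fs/2 = 7 kHz, appears at 6 kHz.
54.6 kHz mod fs = 12.6 kHz.
12.6 kHz > fs/2 = 7 kHz, folds to fs − 12.6 kHz = 1.4 kHz.
26.3 kHz mod fs = 12.3 kHz.
12.3 kHz > fs/2 = 7 kHz, folds to fs − 12.3 kHz = 1.7 kHz.
6.9 kHz ≤ fs/2 = 7 kHz, passes unchanged.
29.7 kHz mod fs = 1.7 kHz.
1.7 kHz ≤ fs/2 = 7 kHz, appears at 1.7 kHz.
Distinct values: {1.4 kHz, 1.7 kHz, 6 kHz, 6.9 kHz}.

1.4 kHz, 1.7 kHz, 6 kHz, 6.9 kHz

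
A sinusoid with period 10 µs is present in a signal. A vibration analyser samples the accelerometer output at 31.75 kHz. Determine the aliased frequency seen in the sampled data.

T = 10 µs → f = 1/T = 100 kHz.
100 kHz mod fs = 4.75 kHz.
4.75 kHz ≤ fs/2 = 15.875 kHz, appears at 4.75 kHz.

4.75 kHz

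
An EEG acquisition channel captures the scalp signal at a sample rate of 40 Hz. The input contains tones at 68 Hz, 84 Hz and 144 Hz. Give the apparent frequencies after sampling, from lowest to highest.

4 Hz, 12 Hz, 16 Hz

fs/2 = 20 Hz.
68 Hz mod fs = 28 Hz.
28 Hz > fs/2 = 20 Hz, folds to fs − 28 Hz = 12 Hz.
84 Hz mod fs = 4 Hz.
4 Hz ≤ fs/2 = 20 Hz, appears at 4 Hz.
144 Hz mod fs = 24 Hz.
24 Hz > fs/2 = 20 Hz, folds to fs − 24 Hz = 16 Hz.
Distinct values: {4 Hz, 12 Hz, 16 Hz}.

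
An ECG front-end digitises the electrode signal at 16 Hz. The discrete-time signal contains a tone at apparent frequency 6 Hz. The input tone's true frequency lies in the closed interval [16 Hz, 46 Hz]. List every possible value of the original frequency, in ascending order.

Frequencies that alias to 6 Hz are k·fs ± 6 Hz for integer k ≥ 0.
k=0: 6 Hz.
k=1: 10 Hz, 22 Hz.
k=2: 26 Hz, 38 Hz.
k=3: 42 Hz, 54 Hz.
k=4: 58 Hz, 70 Hz.
Within [16 Hz, 46 Hz]: 22 Hz, 26 Hz, 38 Hz, 42 Hz.

22 Hz, 26 Hz, 38 Hz, 42 Hz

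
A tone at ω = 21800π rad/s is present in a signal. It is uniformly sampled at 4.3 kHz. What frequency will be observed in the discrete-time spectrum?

ω = 21800π rad/s → f = ω/(2π) = 10900 Hz = 10.9 kHz.
10.9 kHz mod fs = 2.3 kHz.
2.3 kHz > fs/2 = 2.15 kHz, folds to fs − 2.3 kHz = 2 kHz.

2 kHz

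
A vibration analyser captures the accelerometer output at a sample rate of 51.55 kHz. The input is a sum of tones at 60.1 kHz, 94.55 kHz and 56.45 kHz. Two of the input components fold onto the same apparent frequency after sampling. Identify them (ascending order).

fs/2 = 25.775 kHz.
60.1 kHz mod fs = 8.55 kHz.
8.55 kHz ≤ fs/2 = 25.775 kHz, appears at 8.55 kHz.
94.55 kHz mod fs = 43 kHz.
43 kHz > fs/2 = 25.775 kHz, folds to fs − 43 kHz = 8.55 kHz.
56.45 kHz mod fs = 4.9 kHz.
4.9 kHz ≤ fs/2 = 25.775 kHz, appears at 4.9 kHz.
60.1 kHz and 94.55 kHz both map to 8.55 kHz.

60.1 kHz, 94.55 kHz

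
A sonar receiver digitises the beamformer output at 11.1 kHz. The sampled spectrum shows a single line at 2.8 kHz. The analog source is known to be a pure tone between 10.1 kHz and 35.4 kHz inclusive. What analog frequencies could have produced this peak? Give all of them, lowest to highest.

13.9 kHz, 19.4 kHz, 25 kHz, 30.5 kHz

Frequencies that alias to 2.8 kHz are k·fs ± 2.8 kHz for integer k ≥ 0.
k=0: 2.8 kHz.
k=1: 8.3 kHz, 13.9 kHz.
k=2: 19.4 kHz, 25 kHz.
k=3: 30.5 kHz, 36.1 kHz.
k=4: 41.6 kHz, 47.2 kHz.
Within [10.1 kHz, 35.4 kHz]: 13.9 kHz, 19.4 kHz, 25 kHz, 30.5 kHz.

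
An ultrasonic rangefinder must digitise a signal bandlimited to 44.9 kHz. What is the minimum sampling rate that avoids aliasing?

Nyquist rate = 2 × 44.9 kHz = 89.8 kHz.

89.8 kHz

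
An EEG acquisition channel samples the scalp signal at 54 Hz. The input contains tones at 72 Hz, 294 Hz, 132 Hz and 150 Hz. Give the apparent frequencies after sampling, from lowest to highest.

fs/2 = 27 Hz.
72 Hz mod fs = 18 Hz.
18 Hz ≤ fs/2 = 27 Hz, appears at 18 Hz.
294 Hz mod fs = 24 Hz.
24 Hz ≤ fs/2 = 27 Hz, appears at 24 Hz.
132 Hz mod fs = 24 Hz.
24 Hz ≤ fs/2 = 27 Hz, appears at 24 Hz.
150 Hz mod fs = 42 Hz.
42 Hz > fs/2 = 27 Hz, folds to fs − 42 Hz = 12 Hz.
Distinct values: {12 Hz, 18 Hz, 24 Hz}.

12 Hz, 18 Hz, 24 Hz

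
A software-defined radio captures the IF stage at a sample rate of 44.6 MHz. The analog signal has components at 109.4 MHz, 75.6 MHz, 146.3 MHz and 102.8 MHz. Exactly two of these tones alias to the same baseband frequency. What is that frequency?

fs/2 = 22.3 MHz.
109.4 MHz mod fs = 20.2 MHz.
20.2 MHz ≤ fs/2 = 22.3 MHz, appears at 20.2 MHz.
75.6 MHz mod fs = 31 MHz.
31 MHz > fs/2 = 22.3 MHz, folds to fs − 31 MHz = 13.6 MHz.
146.3 MHz mod fs = 12.5 MHz.
12.5 MHz ≤ fs/2 = 22.3 MHz, appears at 12.5 MHz.
102.8 MHz mod fs = 13.6 MHz.
13.6 MHz ≤ fs/2 = 22.3 MHz, appears at 13.6 MHz.
75.6 MHz and 102.8 MHz both map to 13.6 MHz.

13.6 MHz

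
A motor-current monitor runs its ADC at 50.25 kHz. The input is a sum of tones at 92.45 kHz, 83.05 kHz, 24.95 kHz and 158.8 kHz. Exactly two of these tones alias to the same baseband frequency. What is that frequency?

8.05 kHz

fs/2 = 25.125 kHz.
92.45 kHz mod fs = 42.2 kHz.
42.2 kHz > fs/2 = 25.125 kHz, folds to fs − 42.2 kHz = 8.05 kHz.
83.05 kHz mod fs = 32.8 kHz.
32.8 kHz > fs/2 = 25.125 kHz, folds to fs − 32.8 kHz = 17.45 kHz.
24.95 kHz ≤ fs/2 = 25.125 kHz, passes unchanged.
158.8 kHz mod fs = 8.05 kHz.
8.05 kHz ≤ fs/2 = 25.125 kHz, appears at 8.05 kHz.
92.45 kHz and 158.8 kHz both map to 8.05 kHz.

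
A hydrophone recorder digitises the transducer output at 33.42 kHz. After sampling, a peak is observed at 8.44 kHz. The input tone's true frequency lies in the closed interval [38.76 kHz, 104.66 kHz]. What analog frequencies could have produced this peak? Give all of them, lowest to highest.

Frequencies that alias to 8.44 kHz are k·fs ± 8.44 kHz for integer k ≥ 0.
k=0: 8.44 kHz.
k=1: 24.98 kHz, 41.86 kHz.
k=2: 58.4 kHz, 75.28 kHz.
k=3: 91.82 kHz, 108.7 kHz.
k=4: 125.24 kHz, 142.12 kHz.
Within [38.76 kHz, 104.66 kHz]: 41.86 kHz, 58.4 kHz, 75.28 kHz, 91.82 kHz.

41.86 kHz, 58.4 kHz, 75.28 kHz, 91.82 kHz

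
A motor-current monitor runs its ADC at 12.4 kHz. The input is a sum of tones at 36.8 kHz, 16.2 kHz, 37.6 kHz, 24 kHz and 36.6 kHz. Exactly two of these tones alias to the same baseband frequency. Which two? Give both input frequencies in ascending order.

fs/2 = 6.2 kHz.
36.8 kHz mod fs = 12 kHz.
12 kHz > fs/2 = 6.2 kHz, folds to fs − 12 kHz = 0.4 kHz.
16.2 kHz mod fs = 3.8 kHz.
3.8 kHz ≤ fs/2 = 6.2 kHz, appears at 3.8 kHz.
37.6 kHz mod fs = 0.4 kHz.
0.4 kHz ≤ fs/2 = 6.2 kHz, appears at 0.4 kHz.
24 kHz mod fs = 11.6 kHz.
11.6 kHz > fs/2 = 6.2 kHz, folds to fs − 11.6 kHz = 0.8 kHz.
36.6 kHz mod fs = 11.8 kHz.
11.8 kHz > fs/2 = 6.2 kHz, folds to fs − 11.8 kHz = 0.6 kHz.
36.8 kHz and 37.6 kHz both map to 0.4 kHz.

36.8 kHz, 37.6 kHz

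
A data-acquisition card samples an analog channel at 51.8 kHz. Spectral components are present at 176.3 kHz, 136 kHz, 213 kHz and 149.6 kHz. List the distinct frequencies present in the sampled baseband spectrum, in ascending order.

fs/2 = 25.9 kHz.
176.3 kHz mod fs = 20.9 kHz.
20.9 kHz ≤ fs/2 = 25.9 kHz, appears at 20.9 kHz.
136 kHz mod fs = 32.4 kHz.
32.4 kHz > fs/2 = 25.9 kHz, folds to fs − 32.4 kHz = 19.4 kHz.
213 kHz mod fs = 5.8 kHz.
5.8 kHz ≤ fs/2 = 25.9 kHz, appears at 5.8 kHz.
149.6 kHz mod fs = 46 kHz.
46 kHz > fs/2 = 25.9 kHz, folds to fs − 46 kHz = 5.8 kHz.
Distinct values: {5.8 kHz, 19.4 kHz, 20.9 kHz}.

5.8 kHz, 19.4 kHz, 20.9 kHz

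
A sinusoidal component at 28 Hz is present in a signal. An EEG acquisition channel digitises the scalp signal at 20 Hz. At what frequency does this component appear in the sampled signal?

8 Hz

28 Hz mod fs = 8 Hz.
8 Hz ≤ fs/2 = 10 Hz, appears at 8 Hz.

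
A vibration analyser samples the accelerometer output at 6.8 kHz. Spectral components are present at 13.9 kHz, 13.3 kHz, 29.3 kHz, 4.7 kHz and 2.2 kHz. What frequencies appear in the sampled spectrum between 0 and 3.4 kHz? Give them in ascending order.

0.3 kHz, 2.1 kHz, 2.2 kHz

fs/2 = 3.4 kHz.
13.9 kHz mod fs = 0.3 kHz.
0.3 kHz ≤ fs/2 = 3.4 kHz, appears at 0.3 kHz.
13.3 kHz mod fs = 6.5 kHz.
6.5 kHz > fs/2 = 3.4 kHz, folds to fs − 6.5 kHz = 0.3 kHz.
29.3 kHz mod fs = 2.1 kHz.
2.1 kHz ≤ fs/2 = 3.4 kHz, appears at 2.1 kHz.
4.7 kHz > fs/2 = 3.4 kHz, folds to fs − 4.7 kHz = 2.1 kHz.
2.2 kHz ≤ fs/2 = 3.4 kHz, passes unchanged.
Distinct values: {0.3 kHz, 2.1 kHz, 2.2 kHz}.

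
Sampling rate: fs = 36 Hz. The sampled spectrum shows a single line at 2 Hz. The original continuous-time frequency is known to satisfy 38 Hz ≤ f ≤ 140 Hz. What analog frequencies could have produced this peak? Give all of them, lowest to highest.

38 Hz, 70 Hz, 74 Hz, 106 Hz, 110 Hz

Frequencies that alias to 2 Hz are k·fs ± 2 Hz for integer k ≥ 0.
k=0: 2 Hz.
k=1: 34 Hz, 38 Hz.
k=2: 70 Hz, 74 Hz.
k=3: 106 Hz, 110 Hz.
k=4: 142 Hz, 146 Hz.
Within [38 Hz, 140 Hz]: 38 Hz, 70 Hz, 74 Hz, 106 Hz, 110 Hz.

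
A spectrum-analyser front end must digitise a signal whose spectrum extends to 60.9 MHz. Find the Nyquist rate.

Nyquist rate = 2 × 60.9 MHz = 121.8 MHz.

121.8 MHz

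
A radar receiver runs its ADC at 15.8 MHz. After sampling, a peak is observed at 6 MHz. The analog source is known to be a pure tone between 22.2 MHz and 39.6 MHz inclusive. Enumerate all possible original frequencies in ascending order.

25.6 MHz, 37.6 MHz

Frequencies that alias to 6 MHz are k·fs ± 6 MHz for integer k ≥ 0.
k=0: 6 MHz.
k=1: 9.8 MHz, 21.8 MHz.
k=2: 25.6 MHz, 37.6 MHz.
k=3: 41.4 MHz, 53.4 MHz.
Within [22.2 MHz, 39.6 MHz]: 25.6 MHz, 37.6 MHz.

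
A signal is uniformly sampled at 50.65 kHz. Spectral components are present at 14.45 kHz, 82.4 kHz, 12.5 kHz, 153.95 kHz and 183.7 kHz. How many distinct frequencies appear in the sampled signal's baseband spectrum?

4

fs/2 = 25.325 kHz.
14.45 kHz ≤ fs/2 = 25.325 kHz, passes unchanged.
82.4 kHz mod fs = 31.75 kHz.
31.75 kHz > fs/2 = 25.325 kHz, folds to fs − 31.75 kHz = 18.9 kHz.
12.5 kHz ≤ fs/2 = 25.325 kHz, passes unchanged.
153.95 kHz mod fs = 2 kHz.
2 kHz ≤ fs/2 = 25.325 kHz, appears at 2 kHz.
183.7 kHz mod fs = 31.75 kHz.
31.75 kHz > fs/2 = 25.325 kHz, folds to fs − 31.75 kHz = 18.9 kHz.
Distinct values: {2 kHz, 12.5 kHz, 14.45 kHz, 18.9 kHz} → 4.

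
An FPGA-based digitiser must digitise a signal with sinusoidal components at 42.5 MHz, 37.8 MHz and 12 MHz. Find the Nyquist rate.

85 MHz

Highest-frequency component: 42.5 MHz.
Nyquist rate = 2 × 42.5 MHz = 85 MHz.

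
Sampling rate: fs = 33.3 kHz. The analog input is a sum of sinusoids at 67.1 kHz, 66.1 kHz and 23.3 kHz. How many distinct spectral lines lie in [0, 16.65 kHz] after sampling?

fs/2 = 16.65 kHz.
67.1 kHz mod fs = 0.5 kHz.
0.5 kHz ≤ fs/2 = 16.65 kHz, appears at 0.5 kHz.
66.1 kHz mod fs = 32.8 kHz.
32.8 kHz > fs/2 = 16.65 kHz, folds to fs − 32.8 kHz = 0.5 kHz.
23.3 kHz > fs/2 = 16.65 kHz, folds to fs − 23.3 kHz = 10 kHz.
Distinct values: {0.5 kHz, 10 kHz} → 2.

2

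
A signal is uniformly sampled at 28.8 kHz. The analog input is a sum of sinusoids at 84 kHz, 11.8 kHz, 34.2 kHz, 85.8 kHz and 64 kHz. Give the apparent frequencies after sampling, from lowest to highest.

0.6 kHz, 2.4 kHz, 5.4 kHz, 6.4 kHz, 11.8 kHz

fs/2 = 14.4 kHz.
84 kHz mod fs = 26.4 kHz.
26.4 kHz > fs/2 = 14.4 kHz, folds to fs − 26.4 kHz = 2.4 kHz.
11.8 kHz ≤ fs/2 = 14.4 kHz, passes unchanged.
34.2 kHz mod fs = 5.4 kHz.
5.4 kHz ≤ fs/2 = 14.4 kHz, appears at 5.4 kHz.
85.8 kHz mod fs = 28.2 kHz.
28.2 kHz > fs/2 = 14.4 kHz, folds to fs − 28.2 kHz = 0.6 kHz.
64 kHz mod fs = 6.4 kHz.
6.4 kHz ≤ fs/2 = 14.4 kHz, appears at 6.4 kHz.
Distinct values: {0.6 kHz, 2.4 kHz, 5.4 kHz, 6.4 kHz, 11.8 kHz}.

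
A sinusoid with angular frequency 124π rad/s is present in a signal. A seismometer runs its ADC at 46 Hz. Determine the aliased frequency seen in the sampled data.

ω = 124π rad/s → f = ω/(2π) = 62 Hz.
62 Hz mod fs = 16 Hz.
16 Hz ≤ fs/2 = 23 Hz, appears at 16 Hz.

16 Hz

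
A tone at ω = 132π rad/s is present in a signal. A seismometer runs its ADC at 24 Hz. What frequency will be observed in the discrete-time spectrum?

6 Hz

ω = 132π rad/s → f = ω/(2π) = 66 Hz.
66 Hz mod fs = 18 Hz.
18 Hz > fs/2 = 12 Hz, folds to fs − 18 Hz = 6 Hz.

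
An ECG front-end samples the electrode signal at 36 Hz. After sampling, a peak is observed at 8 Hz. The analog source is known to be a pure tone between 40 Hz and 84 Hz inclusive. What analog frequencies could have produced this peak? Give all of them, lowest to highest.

44 Hz, 64 Hz, 80 Hz

Frequencies that alias to 8 Hz are k·fs ± 8 Hz for integer k ≥ 0.
k=0: 8 Hz.
k=1: 28 Hz, 44 Hz.
k=2: 64 Hz, 80 Hz.
k=3: 100 Hz, 116 Hz.
Within [40 Hz, 84 Hz]: 44 Hz, 64 Hz, 80 Hz.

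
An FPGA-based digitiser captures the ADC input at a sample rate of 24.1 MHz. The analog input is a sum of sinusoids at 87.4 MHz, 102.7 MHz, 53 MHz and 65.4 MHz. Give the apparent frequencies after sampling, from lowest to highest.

4.8 MHz, 6.3 MHz, 6.9 MHz, 9 MHz

fs/2 = 12.05 MHz.
87.4 MHz mod fs = 15.1 MHz.
15.1 MHz > fs/2 = 12.05 MHz, folds to fs − 15.1 MHz = 9 MHz.
102.7 MHz mod fs = 6.3 MHz.
6.3 MHz ≤ fs/2 = 12.05 MHz, appears at 6.3 MHz.
53 MHz mod fs = 4.8 MHz.
4.8 MHz ≤ fs/2 = 12.05 MHz, appears at 4.8 MHz.
65.4 MHz mod fs = 17.2 MHz.
17.2 MHz > fs/2 = 12.05 MHz, folds to fs − 17.2 MHz = 6.9 MHz.
Distinct values: {4.8 MHz, 6.3 MHz, 6.9 MHz, 9 MHz}.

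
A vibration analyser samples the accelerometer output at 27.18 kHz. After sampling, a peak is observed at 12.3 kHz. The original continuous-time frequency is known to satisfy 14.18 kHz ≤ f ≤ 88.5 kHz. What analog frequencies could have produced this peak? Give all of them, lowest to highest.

Frequencies that alias to 12.3 kHz are k·fs ± 12.3 kHz for integer k ≥ 0.
k=0: 12.3 kHz.
k=1: 14.88 kHz, 39.48 kHz.
k=2: 42.06 kHz, 66.66 kHz.
k=3: 69.24 kHz, 93.84 kHz.
k=4: 96.42 kHz, 121.02 kHz.
Within [14.18 kHz, 88.5 kHz]: 14.88 kHz, 39.48 kHz, 42.06 kHz, 66.66 kHz, 69.24 kHz.

14.88 kHz, 39.48 kHz, 42.06 kHz, 66.66 kHz, 69.24 kHz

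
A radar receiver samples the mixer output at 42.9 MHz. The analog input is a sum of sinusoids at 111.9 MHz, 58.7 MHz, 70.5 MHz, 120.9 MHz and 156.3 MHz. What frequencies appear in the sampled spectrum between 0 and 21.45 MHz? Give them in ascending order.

7.8 MHz, 15.3 MHz, 15.8 MHz, 16.8 MHz

fs/2 = 21.45 MHz.
111.9 MHz mod fs = 26.1 MHz.
26.1 MHz > fs/2 = 21.45 MHz, folds to fs − 26.1 MHz = 16.8 MHz.
58.7 MHz mod fs = 15.8 MHz.
15.8 MHz ≤ fs/2 = 21.45 MHz, appears at 15.8 MHz.
70.5 MHz mod fs = 27.6 MHz.
27.6 MHz > fs/2 = 21.45 MHz, folds to fs − 27.6 MHz = 15.3 MHz.
120.9 MHz mod fs = 35.1 MHz.
35.1 MHz > fs/2 = 21.45 MHz, folds to fs − 35.1 MHz = 7.8 MHz.
156.3 MHz mod fs = 27.6 MHz.
27.6 MHz > fs/2 = 21.45 MHz, folds to fs − 27.6 MHz = 15.3 MHz.
Distinct values: {7.8 MHz, 15.3 MHz, 15.8 MHz, 16.8 MHz}.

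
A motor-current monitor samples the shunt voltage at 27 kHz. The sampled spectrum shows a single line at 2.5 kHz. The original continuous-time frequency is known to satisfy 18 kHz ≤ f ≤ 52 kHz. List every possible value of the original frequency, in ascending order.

24.5 kHz, 29.5 kHz, 51.5 kHz

Frequencies that alias to 2.5 kHz are k·fs ± 2.5 kHz for integer k ≥ 0.
k=0: 2.5 kHz.
k=1: 24.5 kHz, 29.5 kHz.
k=2: 51.5 kHz, 56.5 kHz.
k=3: 78.5 kHz, 83.5 kHz.
Within [18 kHz, 52 kHz]: 24.5 kHz, 29.5 kHz, 51.5 kHz.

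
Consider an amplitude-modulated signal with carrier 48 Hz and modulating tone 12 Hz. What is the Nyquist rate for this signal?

120 Hz

AM sidebands sit at fc ± fm = 36 Hz and 60 Hz.
Highest-frequency component: 60 Hz.
Nyquist rate = 2 × 60 Hz = 120 Hz.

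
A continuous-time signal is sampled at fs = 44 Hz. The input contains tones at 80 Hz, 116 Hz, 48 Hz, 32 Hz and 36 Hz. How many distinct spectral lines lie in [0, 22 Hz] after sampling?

4

fs/2 = 22 Hz.
80 Hz mod fs = 36 Hz.
36 Hz > fs/2 = 22 Hz, folds to fs − 36 Hz = 8 Hz.
116 Hz mod fs = 28 Hz.
28 Hz > fs/2 = 22 Hz, folds to fs − 28 Hz = 16 Hz.
48 Hz mod fs = 4 Hz.
4 Hz ≤ fs/2 = 22 Hz, appears at 4 Hz.
32 Hz > fs/2 = 22 Hz, folds to fs − 32 Hz = 12 Hz.
36 Hz > fs/2 = 22 Hz, folds to fs − 36 Hz = 8 Hz.
Distinct values: {4 Hz, 8 Hz, 12 Hz, 16 Hz} → 4.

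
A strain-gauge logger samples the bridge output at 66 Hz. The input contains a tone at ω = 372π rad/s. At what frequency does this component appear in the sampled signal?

12 Hz

ω = 372π rad/s → f = ω/(2π) = 186 Hz.
186 Hz mod fs = 54 Hz.
54 Hz > fs/2 = 33 Hz, folds to fs − 54 Hz = 12 Hz.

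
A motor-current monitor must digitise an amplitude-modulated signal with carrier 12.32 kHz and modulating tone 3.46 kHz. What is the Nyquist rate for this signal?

31.56 kHz

AM sidebands sit at fc ± fm = 8.86 kHz and 15.78 kHz.
Highest-frequency component: 15.78 kHz.
Nyquist rate = 2 × 15.78 kHz = 31.56 kHz.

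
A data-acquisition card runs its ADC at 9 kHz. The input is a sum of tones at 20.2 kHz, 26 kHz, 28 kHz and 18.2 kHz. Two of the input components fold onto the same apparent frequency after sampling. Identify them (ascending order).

26 kHz, 28 kHz

fs/2 = 4.5 kHz.
20.2 kHz mod fs = 2.2 kHz.
2.2 kHz ≤ fs/2 = 4.5 kHz, appears at 2.2 kHz.
26 kHz mod fs = 8 kHz.
8 kHz > fs/2 = 4.5 kHz, folds to fs − 8 kHz = 1 kHz.
28 kHz mod fs = 1 kHz.
1 kHz ≤ fs/2 = 4.5 kHz, appears at 1 kHz.
18.2 kHz mod fs = 0.2 kHz.
0.2 kHz ≤ fs/2 = 4.5 kHz, appears at 0.2 kHz.
26 kHz and 28 kHz both map to 1 kHz.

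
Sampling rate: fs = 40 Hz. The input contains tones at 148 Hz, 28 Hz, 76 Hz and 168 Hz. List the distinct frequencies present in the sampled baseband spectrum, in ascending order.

4 Hz, 8 Hz, 12 Hz

fs/2 = 20 Hz.
148 Hz mod fs = 28 Hz.
28 Hz > fs/2 = 20 Hz, folds to fs − 28 Hz = 12 Hz.
28 Hz > fs/2 = 20 Hz, folds to fs − 28 Hz = 12 Hz.
76 Hz mod fs = 36 Hz.
36 Hz > fs/2 = 20 Hz, folds to fs − 36 Hz = 4 Hz.
168 Hz mod fs = 8 Hz.
8 Hz ≤ fs/2 = 20 Hz, appears at 8 Hz.
Distinct values: {4 Hz, 8 Hz, 12 Hz}.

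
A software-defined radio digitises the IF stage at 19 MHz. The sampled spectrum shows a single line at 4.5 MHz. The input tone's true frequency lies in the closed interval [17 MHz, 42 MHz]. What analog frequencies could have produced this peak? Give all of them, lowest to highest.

Frequencies that alias to 4.5 MHz are k·fs ± 4.5 MHz for integer k ≥ 0.
k=0: 4.5 MHz.
k=1: 14.5 MHz, 23.5 MHz.
k=2: 33.5 MHz, 42.5 MHz.
k=3: 52.5 MHz, 61.5 MHz.
Within [17 MHz, 42 MHz]: 23.5 MHz, 33.5 MHz.

23.5 MHz, 33.5 MHz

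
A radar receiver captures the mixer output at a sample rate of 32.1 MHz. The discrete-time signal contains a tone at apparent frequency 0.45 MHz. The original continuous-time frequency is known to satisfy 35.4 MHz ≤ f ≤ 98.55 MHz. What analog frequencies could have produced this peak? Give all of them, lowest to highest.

Frequencies that alias to 0.45 MHz are k·fs ± 0.45 MHz for integer k ≥ 0.
k=0: 0.45 MHz.
k=1: 31.65 MHz, 32.55 MHz.
k=2: 63.75 MHz, 64.65 MHz.
k=3: 95.85 MHz, 96.75 MHz.
k=4: 127.95 MHz, 128.85 MHz.
Within [35.4 MHz, 98.55 MHz]: 63.75 MHz, 64.65 MHz, 95.85 MHz, 96.75 MHz.

63.75 MHz, 64.65 MHz, 95.85 MHz, 96.75 MHz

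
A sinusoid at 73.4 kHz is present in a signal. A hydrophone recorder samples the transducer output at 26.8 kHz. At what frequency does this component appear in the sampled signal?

73.4 kHz mod fs = 19.8 kHz.
19.8 kHz > fs/2 = 13.4 kHz, folds to fs − 19.8 kHz = 7 kHz.

7 kHz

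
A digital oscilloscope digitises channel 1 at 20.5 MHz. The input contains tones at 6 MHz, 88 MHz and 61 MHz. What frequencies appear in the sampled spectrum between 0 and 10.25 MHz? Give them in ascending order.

fs/2 = 10.25 MHz.
6 MHz ≤ fs/2 = 10.25 MHz, passes unchanged.
88 MHz mod fs = 6 MHz.
6 MHz ≤ fs/2 = 10.25 MHz, appears at 6 MHz.
61 MHz mod fs = 20 MHz.
20 MHz > fs/2 = 10.25 MHz, folds to fs − 20 MHz = 0.5 MHz.
Distinct values: {0.5 MHz, 6 MHz}.

0.5 MHz, 6 MHz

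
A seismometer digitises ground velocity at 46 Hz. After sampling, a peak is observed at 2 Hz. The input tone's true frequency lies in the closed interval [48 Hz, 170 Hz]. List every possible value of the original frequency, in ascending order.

Frequencies that alias to 2 Hz are k·fs ± 2 Hz for integer k ≥ 0.
k=0: 2 Hz.
k=1: 44 Hz, 48 Hz.
k=2: 90 Hz, 94 Hz.
k=3: 136 Hz, 140 Hz.
k=4: 182 Hz, 186 Hz.
Within [48 Hz, 170 Hz]: 48 Hz, 90 Hz, 94 Hz, 136 Hz, 140 Hz.

48 Hz, 90 Hz, 94 Hz, 136 Hz, 140 Hz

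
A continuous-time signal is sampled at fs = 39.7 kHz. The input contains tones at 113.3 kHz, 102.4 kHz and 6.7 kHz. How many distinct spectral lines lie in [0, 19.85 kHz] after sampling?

fs/2 = 19.85 kHz.
113.3 kHz mod fs = 33.9 kHz.
33.9 kHz > fs/2 = 19.85 kHz, folds to fs − 33.9 kHz = 5.8 kHz.
102.4 kHz mod fs = 23 kHz.
23 kHz > fs/2 = 19.85 kHz, folds to fs − 23 kHz = 16.7 kHz.
6.7 kHz ≤ fs/2 = 19.85 kHz, passes unchanged.
Distinct values: {5.8 kHz, 6.7 kHz, 16.7 kHz} → 3.

3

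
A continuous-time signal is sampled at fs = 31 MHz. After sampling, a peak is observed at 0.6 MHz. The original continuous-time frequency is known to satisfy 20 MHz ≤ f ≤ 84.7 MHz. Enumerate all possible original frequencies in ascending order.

30.4 MHz, 31.6 MHz, 61.4 MHz, 62.6 MHz

Frequencies that alias to 0.6 MHz are k·fs ± 0.6 MHz for integer k ≥ 0.
k=0: 0.6 MHz.
k=1: 30.4 MHz, 31.6 MHz.
k=2: 61.4 MHz, 62.6 MHz.
k=3: 92.4 MHz, 93.6 MHz.
Within [20 MHz, 84.7 MHz]: 30.4 MHz, 31.6 MHz, 61.4 MHz, 62.6 MHz.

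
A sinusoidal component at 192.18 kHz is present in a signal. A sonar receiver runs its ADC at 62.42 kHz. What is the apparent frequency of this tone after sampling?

192.18 kHz mod fs = 4.92 kHz.
4.92 kHz ≤ fs/2 = 31.21 kHz, appears at 4.92 kHz.

4.92 kHz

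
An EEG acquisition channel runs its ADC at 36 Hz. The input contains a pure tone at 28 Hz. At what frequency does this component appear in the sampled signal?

8 Hz

28 Hz > fs/2 = 18 Hz, folds to fs − 28 Hz = 8 Hz.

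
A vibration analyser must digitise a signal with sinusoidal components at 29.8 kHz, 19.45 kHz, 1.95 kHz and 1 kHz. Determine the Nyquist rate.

59.6 kHz

Highest-frequency component: 29.8 kHz.
Nyquist rate = 2 × 29.8 kHz = 59.6 kHz.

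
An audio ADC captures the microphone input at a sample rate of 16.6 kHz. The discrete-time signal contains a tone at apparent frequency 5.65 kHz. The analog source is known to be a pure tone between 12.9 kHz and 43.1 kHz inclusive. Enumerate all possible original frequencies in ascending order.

22.25 kHz, 27.55 kHz, 38.85 kHz

Frequencies that alias to 5.65 kHz are k·fs ± 5.65 kHz for integer k ≥ 0.
k=0: 5.65 kHz.
k=1: 10.95 kHz, 22.25 kHz.
k=2: 27.55 kHz, 38.85 kHz.
k=3: 44.15 kHz, 55.45 kHz.
Within [12.9 kHz, 43.1 kHz]: 22.25 kHz, 27.55 kHz, 38.85 kHz.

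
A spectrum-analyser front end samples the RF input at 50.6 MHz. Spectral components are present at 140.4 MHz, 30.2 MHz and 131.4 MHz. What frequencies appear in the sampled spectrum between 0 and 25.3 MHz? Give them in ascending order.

fs/2 = 25.3 MHz.
140.4 MHz mod fs = 39.2 MHz.
39.2 MHz > fs/2 = 25.3 MHz, folds to fs − 39.2 MHz = 11.4 MHz.
30.2 MHz > fs/2 = 25.3 MHz, folds to fs − 30.2 MHz = 20.4 MHz.
131.4 MHz mod fs = 30.2 MHz.
30.2 MHz > fs/2 = 25.3 MHz, folds to fs − 30.2 MHz = 20.4 MHz.
Distinct values: {11.4 MHz, 20.4 MHz}.

11.4 MHz, 20.4 MHz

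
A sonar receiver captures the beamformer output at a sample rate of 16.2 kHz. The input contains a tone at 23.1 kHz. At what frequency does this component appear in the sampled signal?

23.1 kHz mod fs = 6.9 kHz.
6.9 kHz ≤ fs/2 = 8.1 kHz, appears at 6.9 kHz.

6.9 kHz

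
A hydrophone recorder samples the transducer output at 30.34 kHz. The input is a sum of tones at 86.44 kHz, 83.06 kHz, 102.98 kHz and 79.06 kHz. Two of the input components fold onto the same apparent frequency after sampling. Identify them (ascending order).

fs/2 = 15.17 kHz.
86.44 kHz mod fs = 25.76 kHz.
25.76 kHz > fs/2 = 15.17 kHz, folds to fs − 25.76 kHz = 4.58 kHz.
83.06 kHz mod fs = 22.38 kHz.
22.38 kHz > fs/2 = 15.17 kHz, folds to fs − 22.38 kHz = 7.96 kHz.
102.98 kHz mod fs = 11.96 kHz.
11.96 kHz ≤ fs/2 = 15.17 kHz, appears at 11.96 kHz.
79.06 kHz mod fs = 18.38 kHz.
18.38 kHz > fs/2 = 15.17 kHz, folds to fs − 18.38 kHz = 11.96 kHz.
79.06 kHz and 102.98 kHz both map to 11.96 kHz.

79.06 kHz, 102.98 kHz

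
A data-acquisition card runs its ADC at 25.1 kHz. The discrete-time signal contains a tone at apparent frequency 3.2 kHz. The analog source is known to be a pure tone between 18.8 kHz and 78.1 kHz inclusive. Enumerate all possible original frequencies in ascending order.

21.9 kHz, 28.3 kHz, 47 kHz, 53.4 kHz, 72.1 kHz

Frequencies that alias to 3.2 kHz are k·fs ± 3.2 kHz for integer k ≥ 0.
k=0: 3.2 kHz.
k=1: 21.9 kHz, 28.3 kHz.
k=2: 47 kHz, 53.4 kHz.
k=3: 72.1 kHz, 78.5 kHz.
k=4: 97.2 kHz, 103.6 kHz.
Within [18.8 kHz, 78.1 kHz]: 21.9 kHz, 28.3 kHz, 47 kHz, 53.4 kHz, 72.1 kHz.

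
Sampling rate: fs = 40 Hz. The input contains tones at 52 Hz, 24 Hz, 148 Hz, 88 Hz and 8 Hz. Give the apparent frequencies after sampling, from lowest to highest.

fs/2 = 20 Hz.
52 Hz mod fs = 12 Hz.
12 Hz ≤ fs/2 = 20 Hz, appears at 12 Hz.
24 Hz > fs/2 = 20 Hz, folds to fs − 24 Hz = 16 Hz.
148 Hz mod fs = 28 Hz.
28 Hz > fs/2 = 20 Hz, folds to fs − 28 Hz = 12 Hz.
88 Hz mod fs = 8 Hz.
8 Hz ≤ fs/2 = 20 Hz, appears at 8 Hz.
8 Hz ≤ fs/2 = 20 Hz, passes unchanged.
Distinct values: {8 Hz, 12 Hz, 16 Hz}.

8 Hz, 12 Hz, 16 Hz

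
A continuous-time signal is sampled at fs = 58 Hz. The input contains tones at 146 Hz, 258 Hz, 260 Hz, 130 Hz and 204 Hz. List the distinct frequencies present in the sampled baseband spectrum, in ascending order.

fs/2 = 29 Hz.
146 Hz mod fs = 30 Hz.
30 Hz > fs/2 = 29 Hz, folds to fs − 30 Hz = 28 Hz.
258 Hz mod fs = 26 Hz.
26 Hz ≤ fs/2 = 29 Hz, appears at 26 Hz.
260 Hz mod fs = 28 Hz.
28 Hz ≤ fs/2 = 29 Hz, appears at 28 Hz.
130 Hz mod fs = 14 Hz.
14 Hz ≤ fs/2 = 29 Hz, appears at 14 Hz.
204 Hz mod fs = 30 Hz.
30 Hz > fs/2 = 29 Hz, folds to fs − 30 Hz = 28 Hz.
Distinct values: {14 Hz, 26 Hz, 28 Hz}.

14 Hz, 26 Hz, 28 Hz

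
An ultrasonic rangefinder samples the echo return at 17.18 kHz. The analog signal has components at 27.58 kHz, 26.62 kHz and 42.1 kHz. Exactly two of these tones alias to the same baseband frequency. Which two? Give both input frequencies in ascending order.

fs/2 = 8.59 kHz.
27.58 kHz mod fs = 10.4 kHz.
10.4 kHz > fs/2 = 8.59 kHz, folds to fs − 10.4 kHz = 6.78 kHz.
26.62 kHz mod fs = 9.44 kHz.
9.44 kHz > fs/2 = 8.59 kHz, folds to fs − 9.44 kHz = 7.74 kHz.
42.1 kHz mod fs = 7.74 kHz.
7.74 kHz ≤ fs/2 = 8.59 kHz, appears at 7.74 kHz.
26.62 kHz and 42.1 kHz both map to 7.74 kHz.

26.62 kHz, 42.1 kHz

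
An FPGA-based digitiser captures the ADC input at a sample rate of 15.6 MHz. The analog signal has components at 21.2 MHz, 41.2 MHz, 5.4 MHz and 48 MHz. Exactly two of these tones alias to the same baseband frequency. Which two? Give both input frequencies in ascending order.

21.2 MHz, 41.2 MHz

fs/2 = 7.8 MHz.
21.2 MHz mod fs = 5.6 MHz.
5.6 MHz ≤ fs/2 = 7.8 MHz, appears at 5.6 MHz.
41.2 MHz mod fs = 10 MHz.
10 MHz > fs/2 = 7.8 MHz, folds to fs − 10 MHz = 5.6 MHz.
5.4 MHz ≤ fs/2 = 7.8 MHz, passes unchanged.
48 MHz mod fs = 1.2 MHz.
1.2 MHz ≤ fs/2 = 7.8 MHz, appears at 1.2 MHz.
21.2 MHz and 41.2 MHz both map to 5.6 MHz.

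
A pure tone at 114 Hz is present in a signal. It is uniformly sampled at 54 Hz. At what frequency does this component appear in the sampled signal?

114 Hz mod fs = 6 Hz.
6 Hz ≤ fs/2 = 27 Hz, appears at 6 Hz.

6 Hz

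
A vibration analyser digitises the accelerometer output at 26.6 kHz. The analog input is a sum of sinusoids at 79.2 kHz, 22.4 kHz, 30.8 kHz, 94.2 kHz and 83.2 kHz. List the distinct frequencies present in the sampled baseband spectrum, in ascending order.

0.6 kHz, 3.4 kHz, 4.2 kHz, 12.2 kHz

fs/2 = 13.3 kHz.
79.2 kHz mod fs = 26 kHz.
26 kHz > fs/2 = 13.3 kHz, folds to fs − 26 kHz = 0.6 kHz.
22.4 kHz > fs/2 = 13.3 kHz, folds to fs − 22.4 kHz = 4.2 kHz.
30.8 kHz mod fs = 4.2 kHz.
4.2 kHz ≤ fs/2 = 13.3 kHz, appears at 4.2 kHz.
94.2 kHz mod fs = 14.4 kHz.
14.4 kHz > fs/2 = 13.3 kHz, folds to fs − 14.4 kHz = 12.2 kHz.
83.2 kHz mod fs = 3.4 kHz.
3.4 kHz ≤ fs/2 = 13.3 kHz, appears at 3.4 kHz.
Distinct values: {0.6 kHz, 3.4 kHz, 4.2 kHz, 12.2 kHz}.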